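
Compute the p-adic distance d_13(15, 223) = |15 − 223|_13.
d_13(15, 223) = 1/13

Step 1 — x − y = 15 − 223 = -208. Step 2 — v_13(-208) = 1 (factor: -208 = −(13^1 · 16); the sign does not affect v_p). Step 3 — |x − y|_13 = 13^{-1} = 1/13.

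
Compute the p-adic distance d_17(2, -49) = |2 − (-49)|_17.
d_17(2, -49) = 1/17

Step 1 — x − y = 2 − (-49) = 51. Step 2 — v_17(51) = 1 (factor: 51 = (17^1 · 3); the sign does not affect v_p). Step 3 — |x − y|_17 = 17^{-1} = 1/17.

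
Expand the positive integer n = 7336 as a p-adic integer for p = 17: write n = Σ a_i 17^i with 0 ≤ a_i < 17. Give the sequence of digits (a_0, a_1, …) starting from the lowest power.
(a_0, a_1, …) = (9, 6, 8, 1)

Repeated division by 17 gives the digits low-to-high: 7336 = 9 + 6·17^1 + 8·17^2 + 1·17^3. Digit sequence: (9, 6, 8, 1).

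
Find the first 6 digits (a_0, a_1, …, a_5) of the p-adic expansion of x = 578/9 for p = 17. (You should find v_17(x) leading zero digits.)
(a_0, …, a_5) = (0, 0, 4, 13, 3, 13)

v_17(578/9) = 2, so a_0 = ... = a_1 = 0. Factor out: x = 17^2 · u with u = 2/9 a unit in ℤ_17. Expand u iteratively via a_{v+i} = u_i mod 17, u_{i+1} = (u_i − a_{v+i})/17:
  u_0 = 2/9;  a_2 = 4;  u_1 = (u_0 − 4)/17 = -2/9
  u_1 = -2/9;  a_3 = 13;  u_2 = (u_1 − 13)/17 = -7/9
  u_2 = -7/9;  a_4 = 3;  u_3 = (u_2 − 3)/17 = -2/9
  u_3 = -2/9;  a_5 = 13;  u_4 = (u_3 − 13)/17 = -7/9
Digits: (0, 0, 4, 13, 3, 13).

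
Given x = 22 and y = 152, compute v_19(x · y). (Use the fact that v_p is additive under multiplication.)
v_19(3344) = 1

v_p(x) = 0 (factor: 22 = 19^0 · 22); v_p(y) = 1 (factor: 152 = 19^1 · 8). Additivity: v_p(xy) = v_p(x) + v_p(y) = 0 + 1 = 1. (Direct check: xy = 3344 = 19^1 · (176).)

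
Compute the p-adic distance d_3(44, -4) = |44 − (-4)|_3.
d_3(44, -4) = 1/3

Step 1 — x − y = 44 − (-4) = 48. Step 2 — v_3(48) = 1 (factor: 48 = (3^1 · 16); the sign does not affect v_p). Step 3 — |x − y|_3 = 3^{-1} = 1/3.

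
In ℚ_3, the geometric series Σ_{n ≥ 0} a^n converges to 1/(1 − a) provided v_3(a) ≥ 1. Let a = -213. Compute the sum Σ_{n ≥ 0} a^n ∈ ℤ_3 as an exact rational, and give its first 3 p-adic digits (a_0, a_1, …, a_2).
Σ a^n = 1/(1 − a) = 1/214;  first 3 digits = (1, 1, 1)

v_3(a) = 1 ≥ 1, so the series converges in ℤ_3 to 1/(1 − a) = 1/(1 − (-213)) = 1/214. Expand this rational in ℤ_3: compute digits iteratively via d_i = x_i mod 3, x_{i+1} = (x_i − d_i)/3. The first 3 digits are (1, 1, 1).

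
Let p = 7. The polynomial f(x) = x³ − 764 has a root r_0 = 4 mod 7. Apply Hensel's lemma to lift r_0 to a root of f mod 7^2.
r_1 = 39 (mod 49)

Hensel: r_{i+1} = r_i − f(r_i)/f′(r_i) mod 7^{i+2}, where f′(x) = 3x². Iterate:
  r_0 = 4 (mod 7)
  r_1 = 39 (mod 49)
Final: r = 39 with f(r) ≡ 0 mod 7^2.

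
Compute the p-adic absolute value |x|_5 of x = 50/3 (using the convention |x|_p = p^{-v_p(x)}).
|50/3|_5 = 1/25

Step 1 — compute v_5(x) by factoring powers of 5 out of the numerator and denominator: v_5(50/3) = 2. Step 2 — apply |x|_p = p^{-v_p(x)} = 5^{-2} = 1/25.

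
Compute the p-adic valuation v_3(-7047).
v_3(-7047) = 5

v_3(n) is the largest exponent k such that 3^k divides n. Factor out: -7047 = -3^5 · 29. (Sign doesn't affect v_p.) So v_3(-7047) = 5.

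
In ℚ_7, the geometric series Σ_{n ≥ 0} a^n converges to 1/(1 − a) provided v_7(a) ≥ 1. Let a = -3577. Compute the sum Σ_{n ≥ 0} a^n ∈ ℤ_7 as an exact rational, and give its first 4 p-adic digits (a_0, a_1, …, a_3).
Σ a^n = 1/(1 − a) = 1/3578;  first 4 digits = (1, 0, 4, 3)

v_7(a) = 2 ≥ 1, so the series converges in ℤ_7 to 1/(1 − a) = 1/(1 − (-3577)) = 1/3578. Expand this rational in ℤ_7: compute digits iteratively via d_i = x_i mod 7, x_{i+1} = (x_i − d_i)/7. The first 4 digits are (1, 0, 4, 3).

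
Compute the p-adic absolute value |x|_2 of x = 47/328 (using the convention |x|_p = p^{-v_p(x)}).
|47/328|_2 = 8

Step 1 — compute v_2(x) by factoring powers of 2 out of the numerator and denominator: v_2(47/328) = -3. Step 2 — apply |x|_p = p^{-v_p(x)} = 2^{3} = 8.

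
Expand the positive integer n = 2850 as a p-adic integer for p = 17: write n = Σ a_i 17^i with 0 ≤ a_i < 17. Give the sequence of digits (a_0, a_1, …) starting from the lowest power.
(a_0, a_1, …) = (11, 14, 9)

Repeated division by 17 gives the digits low-to-high: 2850 = 11 + 14·17^1 + 9·17^2. Digit sequence: (11, 14, 9).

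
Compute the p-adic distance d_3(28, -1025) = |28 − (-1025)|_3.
d_3(28, -1025) = 1/81

Step 1 — x − y = 28 − (-1025) = 1053. Step 2 — v_3(1053) = 4 (factor: 1053 = (3^4 · 13); the sign does not affect v_p). Step 3 — |x − y|_3 = 3^{-4} = 1/81.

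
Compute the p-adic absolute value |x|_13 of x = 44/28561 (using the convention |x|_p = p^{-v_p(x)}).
|44/28561|_13 = 28561

Step 1 — compute v_13(x) by factoring powers of 13 out of the numerator and denominator: v_13(44/28561) = -4. Step 2 — apply |x|_p = p^{-v_p(x)} = 13^{4} = 28561.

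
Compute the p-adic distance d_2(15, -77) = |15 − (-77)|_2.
d_2(15, -77) = 1/4

Step 1 — x − y = 15 − (-77) = 92. Step 2 — v_2(92) = 2 (factor: 92 = (2^2 · 23); the sign does not affect v_p). Step 3 — |x − y|_2 = 2^{-2} = 1/4.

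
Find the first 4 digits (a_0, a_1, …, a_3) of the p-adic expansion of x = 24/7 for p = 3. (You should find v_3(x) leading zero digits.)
(a_0, …, a_3) = (0, 2, 1, 0)

v_3(24/7) = 1, so a_0 = ... = a_0 = 0. Factor out: x = 3^1 · u with u = 8/7 a unit in ℤ_3. Expand u iteratively via a_{v+i} = u_i mod 3, u_{i+1} = (u_i − a_{v+i})/3:
  u_0 = 8/7;  a_1 = 2;  u_1 = (u_0 − 2)/3 = -2/7
  u_1 = -2/7;  a_2 = 1;  u_2 = (u_1 − 1)/3 = -3/7
  u_2 = -3/7;  a_3 = 0;  u_3 = (u_2 − 0)/3 = -1/7
Digits: (0, 2, 1, 0).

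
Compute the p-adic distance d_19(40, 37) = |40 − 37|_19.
d_19(40, 37) = 1

Step 1 — x − y = 40 − 37 = 3. Step 2 — v_19(3) = 0 (factor: 3 = (19^0 · 3); the sign does not affect v_p). Step 3 — |x − y|_19 = 19^{0} = 1.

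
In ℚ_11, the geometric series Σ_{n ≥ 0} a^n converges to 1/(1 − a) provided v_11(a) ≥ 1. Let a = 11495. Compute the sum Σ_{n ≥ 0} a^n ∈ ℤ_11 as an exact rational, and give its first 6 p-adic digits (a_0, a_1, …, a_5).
Σ a^n = 1/(1 − a) = -1/11494;  first 6 digits = (1, 0, 7, 8, 5, 6)

v_11(a) = 2 ≥ 1, so the series converges in ℤ_11 to 1/(1 − a) = 1/(1 − 11495) = -1/11494. Expand this rational in ℤ_11: compute digits iteratively via d_i = x_i mod 11, x_{i+1} = (x_i − d_i)/11. The first 6 digits are (1, 0, 7, 8, 5, 6).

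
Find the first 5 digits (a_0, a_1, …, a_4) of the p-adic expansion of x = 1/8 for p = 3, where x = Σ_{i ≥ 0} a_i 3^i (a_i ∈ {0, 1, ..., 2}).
(a_0, …, a_4) = (2, 2, 1, 2, 1)

v_3(1/8) = 0 (numerator and denominator both coprime to 3), so x ∈ ℤ_3^×. Compute digits iteratively via a_i = x_i mod 3, x_{i+1} = (x_i − a_i)/3, with x_0 = x:
  x_0 = 1/8;  a_0 = 2;  x_1 = (x_0 − 2)/3 = -5/8
  x_1 = -5/8;  a_1 = 2;  x_2 = (x_1 − 2)/3 = -7/8
  x_2 = -7/8;  a_2 = 1;  x_3 = (x_2 − 1)/3 = -5/8
  x_3 = -5/8;  a_3 = 2;  x_4 = (x_3 − 2)/3 = -7/8
  x_4 = -7/8;  a_4 = 1;  x_5 = (x_4 − 1)/3 = -5/8
Digits: (2, 2, 1, 2, 1).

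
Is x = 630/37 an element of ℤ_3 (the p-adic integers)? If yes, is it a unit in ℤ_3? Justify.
x ∈ ℤ_3 but not a unit; v_3(x) = 2 > 0

ℤ_3 = {x ∈ ℚ_3 : v_3(x) ≥ 0} and ℤ_3^× = {x ∈ ℤ_3 : v_3(x) = 0}. Here v_3(630/37) = v_3(num) − v_3(den) = 2; compare against these criteria.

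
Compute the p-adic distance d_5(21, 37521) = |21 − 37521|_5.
d_5(21, 37521) = 1/3125

Step 1 — x − y = 21 − 37521 = -37500. Step 2 — v_5(-37500) = 5 (factor: -37500 = −(5^5 · 12); the sign does not affect v_p). Step 3 — |x − y|_5 = 5^{-5} = 1/3125.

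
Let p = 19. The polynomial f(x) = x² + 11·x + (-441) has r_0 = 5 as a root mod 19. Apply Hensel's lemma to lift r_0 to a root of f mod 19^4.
r_3 = 31051 (mod 130321)

Hensel: r_{i+1} = r_i − f(r_i)·(f′(r_i))^{-1} mod 19^{i+2}, f′(x) = 2x + 11. Iterate:
  r_0 = 5 (mod 19)
  r_1 = 5 (mod 361)
  r_2 = 3615 (mod 6859)
  r_3 = 31051 (mod 130321)
Final: r = 31051 satisfies f(r) ≡ 0 mod 19^4.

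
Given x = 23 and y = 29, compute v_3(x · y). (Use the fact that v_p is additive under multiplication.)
v_3(667) = 0

v_p(x) = 0 (factor: 23 = 3^0 · 23); v_p(y) = 0 (factor: 29 = 3^0 · 29). Additivity: v_p(xy) = v_p(x) + v_p(y) = 0 + 0 = 0. (Direct check: xy = 667 = 3^0 · (667).)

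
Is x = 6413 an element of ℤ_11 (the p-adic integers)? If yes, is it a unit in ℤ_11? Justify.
x ∈ ℤ_11 but not a unit; v_11(x) = 2 > 0

ℤ_11 = {x ∈ ℚ_11 : v_11(x) ≥ 0} and ℤ_11^× = {x ∈ ℤ_11 : v_11(x) = 0}. Here v_11(6413) = v_11(num) − v_11(den) = 2; compare against these criteria.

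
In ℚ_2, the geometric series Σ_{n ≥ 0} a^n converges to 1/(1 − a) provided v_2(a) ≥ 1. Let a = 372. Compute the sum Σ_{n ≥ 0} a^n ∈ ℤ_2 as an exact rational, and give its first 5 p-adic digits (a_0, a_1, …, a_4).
Σ a^n = 1/(1 − a) = -1/371;  first 5 digits = (1, 0, 1, 0, 0)

v_2(a) = 2 ≥ 1, so the series converges in ℤ_2 to 1/(1 − a) = 1/(1 − 372) = -1/371. Expand this rational in ℤ_2: compute digits iteratively via d_i = x_i mod 2, x_{i+1} = (x_i − d_i)/2. The first 5 digits are (1, 0, 1, 0, 0).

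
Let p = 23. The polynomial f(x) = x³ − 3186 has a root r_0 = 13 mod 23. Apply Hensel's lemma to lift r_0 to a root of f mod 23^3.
r_2 = 8408 (mod 12167)

Hensel: r_{i+1} = r_i − f(r_i)/f′(r_i) mod 23^{i+2}, where f′(x) = 3x². Iterate:
  r_0 = 13 (mod 23)
  r_1 = 473 (mod 529)
  r_2 = 8408 (mod 12167)
Final: r = 8408 with f(r) ≡ 0 mod 23^3.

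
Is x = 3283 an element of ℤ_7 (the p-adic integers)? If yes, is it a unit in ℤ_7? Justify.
x ∈ ℤ_7 but not a unit; v_7(x) = 2 > 0

ℤ_7 = {x ∈ ℚ_7 : v_7(x) ≥ 0} and ℤ_7^× = {x ∈ ℤ_7 : v_7(x) = 0}. Here v_7(3283) = v_7(num) − v_7(den) = 2; compare against these criteria.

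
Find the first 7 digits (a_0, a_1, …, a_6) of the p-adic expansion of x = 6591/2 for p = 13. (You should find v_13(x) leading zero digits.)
(a_0, …, a_6) = (0, 0, 0, 8, 6, 6, 6)

v_13(6591/2) = 3, so a_0 = ... = a_2 = 0. Factor out: x = 13^3 · u with u = 3/2 a unit in ℤ_13. Expand u iteratively via a_{v+i} = u_i mod 13, u_{i+1} = (u_i − a_{v+i})/13:
  u_0 = 3/2;  a_3 = 8;  u_1 = (u_0 − 8)/13 = -1/2
  u_1 = -1/2;  a_4 = 6;  u_2 = (u_1 − 6)/13 = -1/2
  u_2 = -1/2;  a_5 = 6;  u_3 = (u_2 − 6)/13 = -1/2
  u_3 = -1/2;  a_6 = 6;  u_4 = (u_3 − 6)/13 = -1/2
Digits: (0, 0, 0, 8, 6, 6, 6).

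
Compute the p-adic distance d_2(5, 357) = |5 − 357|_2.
d_2(5, 357) = 1/32

Step 1 — x − y = 5 − 357 = -352. Step 2 — v_2(-352) = 5 (factor: -352 = −(2^5 · 11); the sign does not affect v_p). Step 3 — |x − y|_2 = 2^{-5} = 1/32.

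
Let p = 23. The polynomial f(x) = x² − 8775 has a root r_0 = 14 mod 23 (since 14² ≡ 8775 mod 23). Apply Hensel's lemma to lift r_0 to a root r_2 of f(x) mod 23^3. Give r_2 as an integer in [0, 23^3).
r_2 = 6385 (mod 12167)

Hensel's recurrence: r_{i+1} = r_i − f(r_i)·(f′(r_i))^{-1} mod 23^{i+2}, with f′(x) = 2x. Iterate:
  r_0 = 14 (mod 23)
  r_1 = 37 (mod 529)
  r_2 = 6385 (mod 12167)
Final: r_2 = 6385, and one checks f(r_2) ≡ 0 mod 23^3.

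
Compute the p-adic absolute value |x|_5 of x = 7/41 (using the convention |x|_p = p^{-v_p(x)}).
|7/41|_5 = 1

Step 1 — compute v_5(x) by factoring powers of 5 out of the numerator and denominator: v_5(7/41) = 0. Step 2 — apply |x|_p = p^{-v_p(x)} = 5^{0} = 1.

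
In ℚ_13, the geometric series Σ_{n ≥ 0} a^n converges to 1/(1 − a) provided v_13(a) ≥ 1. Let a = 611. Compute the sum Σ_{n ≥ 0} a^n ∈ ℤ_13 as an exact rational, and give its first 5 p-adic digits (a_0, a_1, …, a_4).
Σ a^n = 1/(1 − a) = -1/610;  first 5 digits = (1, 8, 2, 6, 5)

v_13(a) = 1 ≥ 1, so the series converges in ℤ_13 to 1/(1 − a) = 1/(1 − 611) = -1/610. Expand this rational in ℤ_13: compute digits iteratively via d_i = x_i mod 13, x_{i+1} = (x_i − d_i)/13. The first 5 digits are (1, 8, 2, 6, 5).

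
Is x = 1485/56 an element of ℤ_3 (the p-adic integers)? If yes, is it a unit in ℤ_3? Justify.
x ∈ ℤ_3 but not a unit; v_3(x) = 3 > 0

ℤ_3 = {x ∈ ℚ_3 : v_3(x) ≥ 0} and ℤ_3^× = {x ∈ ℤ_3 : v_3(x) = 0}. Here v_3(1485/56) = v_3(num) − v_3(den) = 3; compare against these criteria.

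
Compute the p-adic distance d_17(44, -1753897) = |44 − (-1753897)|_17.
d_17(44, -1753897) = 1/83521

Step 1 — x − y = 44 − (-1753897) = 1753941. Step 2 — v_17(1753941) = 4 (factor: 1753941 = (17^4 · 21); the sign does not affect v_p). Step 3 — |x − y|_17 = 17^{-4} = 1/83521.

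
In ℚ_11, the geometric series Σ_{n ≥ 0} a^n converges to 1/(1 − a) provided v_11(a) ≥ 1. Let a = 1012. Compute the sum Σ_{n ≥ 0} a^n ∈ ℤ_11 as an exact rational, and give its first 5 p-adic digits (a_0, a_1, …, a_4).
Σ a^n = 1/(1 − a) = -1/1011;  first 5 digits = (1, 4, 2, 9, 0)

v_11(a) = 1 ≥ 1, so the series converges in ℤ_11 to 1/(1 − a) = 1/(1 − 1012) = -1/1011. Expand this rational in ℤ_11: compute digits iteratively via d_i = x_i mod 11, x_{i+1} = (x_i − d_i)/11. The first 5 digits are (1, 4, 2, 9, 0).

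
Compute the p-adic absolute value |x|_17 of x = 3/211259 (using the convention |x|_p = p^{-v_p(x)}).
|3/211259|_17 = 4913

Step 1 — compute v_17(x) by factoring powers of 17 out of the numerator and denominator: v_17(3/211259) = -3. Step 2 — apply |x|_p = p^{-v_p(x)} = 17^{3} = 4913.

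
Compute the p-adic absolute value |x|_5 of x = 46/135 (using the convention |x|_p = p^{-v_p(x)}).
|46/135|_5 = 5

Step 1 — compute v_5(x) by factoring powers of 5 out of the numerator and denominator: v_5(46/135) = -1. Step 2 — apply |x|_p = p^{-v_p(x)} = 5^{1} = 5.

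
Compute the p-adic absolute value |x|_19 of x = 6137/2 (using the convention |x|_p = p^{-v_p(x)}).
|6137/2|_19 = 1/361

Step 1 — compute v_19(x) by factoring powers of 19 out of the numerator and denominator: v_19(6137/2) = 2. Step 2 — apply |x|_p = p^{-v_p(x)} = 19^{-2} = 1/361.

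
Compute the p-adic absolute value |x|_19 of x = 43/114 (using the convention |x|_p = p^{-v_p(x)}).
|43/114|_19 = 19

Step 1 — compute v_19(x) by factoring powers of 19 out of the numerator and denominator: v_19(43/114) = -1. Step 2 — apply |x|_p = p^{-v_p(x)} = 19^{1} = 19.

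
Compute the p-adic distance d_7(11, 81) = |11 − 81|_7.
d_7(11, 81) = 1/7

Step 1 — x − y = 11 − 81 = -70. Step 2 — v_7(-70) = 1 (factor: -70 = −(7^1 · 10); the sign does not affect v_p). Step 3 — |x − y|_7 = 7^{-1} = 1/7.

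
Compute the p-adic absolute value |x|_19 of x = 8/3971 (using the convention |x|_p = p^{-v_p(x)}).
|8/3971|_19 = 361

Step 1 — compute v_19(x) by factoring powers of 19 out of the numerator and denominator: v_19(8/3971) = -2. Step 2 — apply |x|_p = p^{-v_p(x)} = 19^{2} = 361.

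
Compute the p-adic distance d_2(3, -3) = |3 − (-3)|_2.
d_2(3, -3) = 1/2

Step 1 — x − y = 3 − (-3) = 6. Step 2 — v_2(6) = 1 (factor: 6 = (2^1 · 3); the sign does not affect v_p). Step 3 — |x − y|_2 = 2^{-1} = 1/2.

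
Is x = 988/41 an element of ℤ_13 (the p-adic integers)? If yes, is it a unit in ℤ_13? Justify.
x ∈ ℤ_13 but not a unit; v_13(x) = 1 > 0

ℤ_13 = {x ∈ ℚ_13 : v_13(x) ≥ 0} and ℤ_13^× = {x ∈ ℤ_13 : v_13(x) = 0}. Here v_13(988/41) = v_13(num) − v_13(den) = 1; compare against these criteria.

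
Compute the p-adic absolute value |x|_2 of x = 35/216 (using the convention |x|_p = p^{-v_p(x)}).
|35/216|_2 = 8

Step 1 — compute v_2(x) by factoring powers of 2 out of the numerator and denominator: v_2(35/216) = -3. Step 2 — apply |x|_p = p^{-v_p(x)} = 2^{3} = 8.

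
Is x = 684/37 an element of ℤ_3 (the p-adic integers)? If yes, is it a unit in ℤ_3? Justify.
x ∈ ℤ_3 but not a unit; v_3(x) = 2 > 0

ℤ_3 = {x ∈ ℚ_3 : v_3(x) ≥ 0} and ℤ_3^× = {x ∈ ℤ_3 : v_3(x) = 0}. Here v_3(684/37) = v_3(num) − v_3(den) = 2; compare against these criteria.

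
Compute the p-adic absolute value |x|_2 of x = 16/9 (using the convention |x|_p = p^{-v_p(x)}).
|16/9|_2 = 1/16

Step 1 — compute v_2(x) by factoring powers of 2 out of the numerator and denominator: v_2(16/9) = 4. Step 2 — apply |x|_p = p^{-v_p(x)} = 2^{-4} = 1/16.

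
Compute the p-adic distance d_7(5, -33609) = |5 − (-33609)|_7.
d_7(5, -33609) = 1/16807

Step 1 — x − y = 5 − (-33609) = 33614. Step 2 — v_7(33614) = 5 (factor: 33614 = (7^5 · 2); the sign does not affect v_p). Step 3 — |x − y|_7 = 7^{-5} = 1/16807.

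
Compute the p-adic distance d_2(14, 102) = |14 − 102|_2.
d_2(14, 102) = 1/8

Step 1 — x − y = 14 − 102 = -88. Step 2 — v_2(-88) = 3 (factor: -88 = −(2^3 · 11); the sign does not affect v_p). Step 3 — |x − y|_2 = 2^{-3} = 1/8.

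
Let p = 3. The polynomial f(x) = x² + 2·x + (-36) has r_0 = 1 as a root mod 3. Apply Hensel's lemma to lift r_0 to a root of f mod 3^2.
r_1 = 7 (mod 9)

Hensel: r_{i+1} = r_i − f(r_i)·(f′(r_i))^{-1} mod 3^{i+2}, f′(x) = 2x + 2. Iterate:
  r_0 = 1 (mod 3)
  r_1 = 7 (mod 9)
Final: r = 7 satisfies f(r) ≡ 0 mod 3^2.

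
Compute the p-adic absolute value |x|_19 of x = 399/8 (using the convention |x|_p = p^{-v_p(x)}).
|399/8|_19 = 1/19

Step 1 — compute v_19(x) by factoring powers of 19 out of the numerator and denominator: v_19(399/8) = 1. Step 2 — apply |x|_p = p^{-v_p(x)} = 19^{-1} = 1/19.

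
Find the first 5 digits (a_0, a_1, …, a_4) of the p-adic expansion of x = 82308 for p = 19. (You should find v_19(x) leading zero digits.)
(a_0, …, a_4) = (0, 0, 0, 12, 0)

v_19(82308) = 3, so a_0 = ... = a_2 = 0. Factor out: x = 19^3 · u with u = 12 a unit in ℤ_19. Expand u iteratively via a_{v+i} = u_i mod 19, u_{i+1} = (u_i − a_{v+i})/19:
  u_0 = 12;  a_3 = 12;  u_1 = (u_0 − 12)/19 = 0
  u_1 = 0;  a_4 = 0;  u_2 = (u_1 − 0)/19 = 0
Digits: (0, 0, 0, 12, 0).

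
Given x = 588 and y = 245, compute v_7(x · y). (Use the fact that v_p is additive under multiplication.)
v_7(144060) = 4

v_p(x) = 2 (factor: 588 = 7^2 · 12); v_p(y) = 2 (factor: 245 = 7^2 · 5). Additivity: v_p(xy) = v_p(x) + v_p(y) = 2 + 2 = 4. (Direct check: xy = 144060 = 7^4 · (60).)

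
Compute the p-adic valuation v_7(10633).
v_7(10633) = 3

v_7(n) is the largest exponent k such that 7^k divides n. Factor out: 10633 = 7^3 · 31. (Sign doesn't affect v_p.) So v_7(10633) = 3.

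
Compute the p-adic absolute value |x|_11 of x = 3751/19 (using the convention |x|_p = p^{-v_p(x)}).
|3751/19|_11 = 1/121

Step 1 — compute v_11(x) by factoring powers of 11 out of the numerator and denominator: v_11(3751/19) = 2. Step 2 — apply |x|_p = p^{-v_p(x)} = 11^{-2} = 1/121.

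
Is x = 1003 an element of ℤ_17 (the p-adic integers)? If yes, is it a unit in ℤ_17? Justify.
x ∈ ℤ_17 but not a unit; v_17(x) = 1 > 0

ℤ_17 = {x ∈ ℚ_17 : v_17(x) ≥ 0} and ℤ_17^× = {x ∈ ℤ_17 : v_17(x) = 0}. Here v_17(1003) = v_17(num) − v_17(den) = 1; compare against these criteria.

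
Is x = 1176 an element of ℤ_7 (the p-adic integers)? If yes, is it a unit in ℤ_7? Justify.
x ∈ ℤ_7 but not a unit; v_7(x) = 2 > 0

ℤ_7 = {x ∈ ℚ_7 : v_7(x) ≥ 0} and ℤ_7^× = {x ∈ ℤ_7 : v_7(x) = 0}. Here v_7(1176) = v_7(num) − v_7(den) = 2; compare against these criteria.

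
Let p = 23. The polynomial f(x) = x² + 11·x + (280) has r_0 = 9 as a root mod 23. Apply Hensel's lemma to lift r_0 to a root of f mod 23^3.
r_2 = 2401 (mod 12167)

Hensel: r_{i+1} = r_i − f(r_i)·(f′(r_i))^{-1} mod 23^{i+2}, f′(x) = 2x + 11. Iterate:
  r_0 = 9 (mod 23)
  r_1 = 285 (mod 529)
  r_2 = 2401 (mod 12167)
Final: r = 2401 satisfies f(r) ≡ 0 mod 23^3.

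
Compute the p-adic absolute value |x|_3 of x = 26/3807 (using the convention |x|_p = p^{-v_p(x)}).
|26/3807|_3 = 81

Step 1 — compute v_3(x) by factoring powers of 3 out of the numerator and denominator: v_3(26/3807) = -4. Step 2 — apply |x|_p = p^{-v_p(x)} = 3^{4} = 81.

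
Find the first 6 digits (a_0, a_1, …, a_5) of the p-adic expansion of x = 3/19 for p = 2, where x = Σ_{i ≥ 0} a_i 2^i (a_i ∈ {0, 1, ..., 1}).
(a_0, …, a_5) = (1, 0, 0, 0, 1, 0)

v_2(3/19) = 0 (numerator and denominator both coprime to 2), so x ∈ ℤ_2^×. Compute digits iteratively via a_i = x_i mod 2, x_{i+1} = (x_i − a_i)/2, with x_0 = x:
  x_0 = 3/19;  a_0 = 1;  x_1 = (x_0 − 1)/2 = -8/19
  x_1 = -8/19;  a_1 = 0;  x_2 = (x_1 − 0)/2 = -4/19
  x_2 = -4/19;  a_2 = 0;  x_3 = (x_2 − 0)/2 = -2/19
  x_3 = -2/19;  a_3 = 0;  x_4 = (x_3 − 0)/2 = -1/19
  x_4 = -1/19;  a_4 = 1;  x_5 = (x_4 − 1)/2 = -10/19
  x_5 = -10/19;  a_5 = 0;  x_6 = (x_5 − 0)/2 = -5/19
Digits: (1, 0, 0, 0, 1, 0).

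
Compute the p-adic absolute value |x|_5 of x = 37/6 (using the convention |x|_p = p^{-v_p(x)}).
|37/6|_5 = 1

Step 1 — compute v_5(x) by factoring powers of 5 out of the numerator and denominator: v_5(37/6) = 0. Step 2 — apply |x|_p = p^{-v_p(x)} = 5^{0} = 1.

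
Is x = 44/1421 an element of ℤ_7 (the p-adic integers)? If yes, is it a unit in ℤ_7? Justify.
x ∉ ℤ_7 (v_7(x) = -2 < 0)

ℤ_7 = {x ∈ ℚ_7 : v_7(x) ≥ 0} and ℤ_7^× = {x ∈ ℤ_7 : v_7(x) = 0}. Here v_7(44/1421) = v_7(num) − v_7(den) = -2; compare against these criteria.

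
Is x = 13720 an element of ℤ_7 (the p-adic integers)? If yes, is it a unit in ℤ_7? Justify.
x ∈ ℤ_7 but not a unit; v_7(x) = 3 > 0

ℤ_7 = {x ∈ ℚ_7 : v_7(x) ≥ 0} and ℤ_7^× = {x ∈ ℤ_7 : v_7(x) = 0}. Here v_7(13720) = v_7(num) − v_7(den) = 3; compare against these criteria.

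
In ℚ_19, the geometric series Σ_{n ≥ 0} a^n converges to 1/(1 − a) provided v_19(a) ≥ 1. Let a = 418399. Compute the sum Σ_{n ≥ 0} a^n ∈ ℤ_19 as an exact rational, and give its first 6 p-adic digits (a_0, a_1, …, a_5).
Σ a^n = 1/(1 − a) = -1/418398;  first 6 digits = (1, 0, 0, 4, 3, 0)

v_19(a) = 3 ≥ 1, so the series converges in ℤ_19 to 1/(1 − a) = 1/(1 − 418399) = -1/418398. Expand this rational in ℤ_19: compute digits iteratively via d_i = x_i mod 19, x_{i+1} = (x_i − d_i)/19. The first 6 digits are (1, 0, 0, 4, 3, 0).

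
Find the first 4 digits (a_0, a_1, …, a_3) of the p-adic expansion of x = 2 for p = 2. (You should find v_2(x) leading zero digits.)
(a_0, …, a_3) = (0, 1, 0, 0)

v_2(2) = 1, so a_0 = ... = a_0 = 0. Factor out: x = 2^1 · u with u = 1 a unit in ℤ_2. Expand u iteratively via a_{v+i} = u_i mod 2, u_{i+1} = (u_i − a_{v+i})/2:
  u_0 = 1;  a_1 = 1;  u_1 = (u_0 − 1)/2 = 0
  u_1 = 0;  a_2 = 0;  u_2 = (u_1 − 0)/2 = 0
  u_2 = 0;  a_3 = 0;  u_3 = (u_2 − 0)/2 = 0
Digits: (0, 1, 0, 0).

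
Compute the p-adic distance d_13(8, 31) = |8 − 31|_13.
d_13(8, 31) = 1

Step 1 — x − y = 8 − 31 = -23. Step 2 — v_13(-23) = 0 (factor: -23 = −(13^0 · 23); the sign does not affect v_p). Step 3 — |x − y|_13 = 13^{0} = 1.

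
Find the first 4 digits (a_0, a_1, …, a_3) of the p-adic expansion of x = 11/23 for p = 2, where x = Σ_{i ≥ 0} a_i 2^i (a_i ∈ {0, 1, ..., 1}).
(a_0, …, a_3) = (1, 0, 1, 1)

v_2(11/23) = 0 (numerator and denominator both coprime to 2), so x ∈ ℤ_2^×. Compute digits iteratively via a_i = x_i mod 2, x_{i+1} = (x_i − a_i)/2, with x_0 = x:
  x_0 = 11/23;  a_0 = 1;  x_1 = (x_0 − 1)/2 = -6/23
  x_1 = -6/23;  a_1 = 0;  x_2 = (x_1 − 0)/2 = -3/23
  x_2 = -3/23;  a_2 = 1;  x_3 = (x_2 − 1)/2 = -13/23
  x_3 = -13/23;  a_3 = 1;  x_4 = (x_3 − 1)/2 = -18/23
Digits: (1, 0, 1, 1).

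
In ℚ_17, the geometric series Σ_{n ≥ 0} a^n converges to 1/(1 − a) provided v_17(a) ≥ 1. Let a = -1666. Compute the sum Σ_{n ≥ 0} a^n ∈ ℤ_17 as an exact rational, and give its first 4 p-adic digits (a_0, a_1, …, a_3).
Σ a^n = 1/(1 − a) = 1/1667;  first 4 digits = (1, 4, 10, 16)

v_17(a) = 1 ≥ 1, so the series converges in ℤ_17 to 1/(1 − a) = 1/(1 − (-1666)) = 1/1667. Expand this rational in ℤ_17: compute digits iteratively via d_i = x_i mod 17, x_{i+1} = (x_i − d_i)/17. The first 4 digits are (1, 4, 10, 16).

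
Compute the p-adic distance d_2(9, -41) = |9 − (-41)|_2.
d_2(9, -41) = 1/2

Step 1 — x − y = 9 − (-41) = 50. Step 2 — v_2(50) = 1 (factor: 50 = (2^1 · 25); the sign does not affect v_p). Step 3 — |x − y|_2 = 2^{-1} = 1/2.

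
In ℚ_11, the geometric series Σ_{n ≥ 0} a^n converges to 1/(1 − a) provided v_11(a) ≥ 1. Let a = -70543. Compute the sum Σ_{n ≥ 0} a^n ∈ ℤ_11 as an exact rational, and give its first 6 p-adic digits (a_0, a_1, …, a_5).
Σ a^n = 1/(1 − a) = 1/70544;  first 6 digits = (1, 0, 0, 2, 6, 10)

v_11(a) = 3 ≥ 1, so the series converges in ℤ_11 to 1/(1 − a) = 1/(1 − (-70543)) = 1/70544. Expand this rational in ℤ_11: compute digits iteratively via d_i = x_i mod 11, x_{i+1} = (x_i − d_i)/11. The first 6 digits are (1, 0, 0, 2, 6, 10).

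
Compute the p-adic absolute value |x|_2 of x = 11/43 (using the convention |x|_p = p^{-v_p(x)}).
|11/43|_2 = 1

Step 1 — compute v_2(x) by factoring powers of 2 out of the numerator and denominator: v_2(11/43) = 0. Step 2 — apply |x|_p = p^{-v_p(x)} = 2^{0} = 1.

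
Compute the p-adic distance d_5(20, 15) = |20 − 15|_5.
d_5(20, 15) = 1/5

Step 1 — x − y = 20 − 15 = 5. Step 2 — v_5(5) = 1 (factor: 5 = (5^1 · 1); the sign does not affect v_p). Step 3 — |x − y|_5 = 5^{-1} = 1/5.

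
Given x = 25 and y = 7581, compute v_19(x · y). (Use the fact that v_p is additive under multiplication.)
v_19(189525) = 2

v_p(x) = 0 (factor: 25 = 19^0 · 25); v_p(y) = 2 (factor: 7581 = 19^2 · 21). Additivity: v_p(xy) = v_p(x) + v_p(y) = 0 + 2 = 2. (Direct check: xy = 189525 = 19^2 · (525).)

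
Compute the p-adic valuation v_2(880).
v_2(880) = 4

v_2(n) is the largest exponent k such that 2^k divides n. Factor out: 880 = 2^4 · 55. (Sign doesn't affect v_p.) So v_2(880) = 4.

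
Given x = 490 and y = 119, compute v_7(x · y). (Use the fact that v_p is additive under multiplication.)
v_7(58310) = 3

v_p(x) = 2 (factor: 490 = 7^2 · 10); v_p(y) = 1 (factor: 119 = 7^1 · 17). Additivity: v_p(xy) = v_p(x) + v_p(y) = 2 + 1 = 3. (Direct check: xy = 58310 = 7^3 · (170).)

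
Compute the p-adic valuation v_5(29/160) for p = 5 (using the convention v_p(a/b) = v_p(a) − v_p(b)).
v_5(29/160) = -1

Factor powers of 5 from the numerator and denominator of the reduced fraction: 29 = 5^0 · 29 and 160 = 5^1 · 32. Apply v_p(a/b) = v_p(a) − v_p(b): v_5(29/160) = 0 − 1 = -1.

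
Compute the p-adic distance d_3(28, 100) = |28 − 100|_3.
d_3(28, 100) = 1/9

Step 1 — x − y = 28 − 100 = -72. Step 2 — v_3(-72) = 2 (factor: -72 = −(3^2 · 8); the sign does not affect v_p). Step 3 — |x − y|_3 = 3^{-2} = 1/9.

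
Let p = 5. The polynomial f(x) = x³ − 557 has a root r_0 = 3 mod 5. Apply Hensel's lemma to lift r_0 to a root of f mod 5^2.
r_1 = 18 (mod 25)

Hensel: r_{i+1} = r_i − f(r_i)/f′(r_i) mod 5^{i+2}, where f′(x) = 3x². Iterate:
  r_0 = 3 (mod 5)
  r_1 = 18 (mod 25)
Final: r = 18 with f(r) ≡ 0 mod 5^2.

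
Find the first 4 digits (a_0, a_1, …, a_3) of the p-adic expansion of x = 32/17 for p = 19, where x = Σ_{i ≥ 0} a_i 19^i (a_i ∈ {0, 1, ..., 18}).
(a_0, …, a_3) = (3, 10, 14, 16)

v_19(32/17) = 0 (numerator and denominator both coprime to 19), so x ∈ ℤ_19^×. Compute digits iteratively via a_i = x_i mod 19, x_{i+1} = (x_i − a_i)/19, with x_0 = x:
  x_0 = 32/17;  a_0 = 3;  x_1 = (x_0 − 3)/19 = -1/17
  x_1 = -1/17;  a_1 = 10;  x_2 = (x_1 − 10)/19 = -9/17
  x_2 = -9/17;  a_2 = 14;  x_3 = (x_2 − 14)/19 = -13/17
  x_3 = -13/17;  a_3 = 16;  x_4 = (x_3 − 16)/19 = -15/17
Digits: (3, 10, 14, 16).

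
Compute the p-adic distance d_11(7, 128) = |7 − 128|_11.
d_11(7, 128) = 1/121

Step 1 — x − y = 7 − 128 = -121. Step 2 — v_11(-121) = 2 (factor: -121 = −(11^2 · 1); the sign does not affect v_p). Step 3 — |x − y|_11 = 11^{-2} = 1/121.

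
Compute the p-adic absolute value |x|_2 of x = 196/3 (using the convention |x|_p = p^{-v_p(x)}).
|196/3|_2 = 1/4

Step 1 — compute v_2(x) by factoring powers of 2 out of the numerator and denominator: v_2(196/3) = 2. Step 2 — apply |x|_p = p^{-v_p(x)} = 2^{-2} = 1/4.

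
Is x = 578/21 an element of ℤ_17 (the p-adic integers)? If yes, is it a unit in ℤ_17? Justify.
x ∈ ℤ_17 but not a unit; v_17(x) = 2 > 0

ℤ_17 = {x ∈ ℚ_17 : v_17(x) ≥ 0} and ℤ_17^× = {x ∈ ℤ_17 : v_17(x) = 0}. Here v_17(578/21) = v_17(num) − v_17(den) = 2; compare against these criteria.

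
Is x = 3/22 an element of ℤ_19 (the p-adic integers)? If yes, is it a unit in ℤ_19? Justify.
x ∈ ℤ_19^× (unit); v_19(x) = 0

ℤ_19 = {x ∈ ℚ_19 : v_19(x) ≥ 0} and ℤ_19^× = {x ∈ ℤ_19 : v_19(x) = 0}. Here v_19(3/22) = v_19(num) − v_19(den) = 0; compare against these criteria.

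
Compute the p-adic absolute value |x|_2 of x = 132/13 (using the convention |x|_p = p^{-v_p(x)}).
|132/13|_2 = 1/4

Step 1 — compute v_2(x) by factoring powers of 2 out of the numerator and denominator: v_2(132/13) = 2. Step 2 — apply |x|_p = p^{-v_p(x)} = 2^{-2} = 1/4.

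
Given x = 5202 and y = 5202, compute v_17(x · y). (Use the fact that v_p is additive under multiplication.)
v_17(27060804) = 4

v_p(x) = 2 (factor: 5202 = 17^2 · 18); v_p(y) = 2 (factor: 5202 = 17^2 · 18). Additivity: v_p(xy) = v_p(x) + v_p(y) = 2 + 2 = 4. (Direct check: xy = 27060804 = 17^4 · (324).)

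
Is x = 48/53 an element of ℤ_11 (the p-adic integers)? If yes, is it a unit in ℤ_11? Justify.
x ∈ ℤ_11^× (unit); v_11(x) = 0

ℤ_11 = {x ∈ ℚ_11 : v_11(x) ≥ 0} and ℤ_11^× = {x ∈ ℤ_11 : v_11(x) = 0}. Here v_11(48/53) = v_11(num) − v_11(den) = 0; compare against these criteria.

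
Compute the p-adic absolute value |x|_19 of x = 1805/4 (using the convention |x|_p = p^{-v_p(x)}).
|1805/4|_19 = 1/361

Step 1 — compute v_19(x) by factoring powers of 19 out of the numerator and denominator: v_19(1805/4) = 2. Step 2 — apply |x|_p = p^{-v_p(x)} = 19^{-2} = 1/361.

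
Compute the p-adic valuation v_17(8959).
v_17(8959) = 2

v_17(n) is the largest exponent k such that 17^k divides n. Factor out: 8959 = 17^2 · 31. (Sign doesn't affect v_p.) So v_17(8959) = 2.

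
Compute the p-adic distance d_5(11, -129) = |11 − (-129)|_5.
d_5(11, -129) = 1/5

Step 1 — x − y = 11 − (-129) = 140. Step 2 — v_5(140) = 1 (factor: 140 = (5^1 · 28); the sign does not affect v_p). Step 3 — |x − y|_5 = 5^{-1} = 1/5.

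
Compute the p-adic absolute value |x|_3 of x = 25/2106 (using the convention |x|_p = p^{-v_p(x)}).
|25/2106|_3 = 81

Step 1 — compute v_3(x) by factoring powers of 3 out of the numerator and denominator: v_3(25/2106) = -4. Step 2 — apply |x|_p = p^{-v_p(x)} = 3^{4} = 81.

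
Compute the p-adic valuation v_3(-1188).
v_3(-1188) = 3

v_3(n) is the largest exponent k such that 3^k divides n. Factor out: -1188 = -3^3 · 44. (Sign doesn't affect v_p.) So v_3(-1188) = 3.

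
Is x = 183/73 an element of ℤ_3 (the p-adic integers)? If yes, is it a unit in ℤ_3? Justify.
x ∈ ℤ_3 but not a unit; v_3(x) = 1 > 0

ℤ_3 = {x ∈ ℚ_3 : v_3(x) ≥ 0} and ℤ_3^× = {x ∈ ℤ_3 : v_3(x) = 0}. Here v_3(183/73) = v_3(num) − v_3(den) = 1; compare against these criteria.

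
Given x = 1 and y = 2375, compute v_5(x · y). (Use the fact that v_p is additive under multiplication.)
v_5(2375) = 3

v_p(x) = 0 (factor: 1 = 5^0 · 1); v_p(y) = 3 (factor: 2375 = 5^3 · 19). Additivity: v_p(xy) = v_p(x) + v_p(y) = 0 + 3 = 3. (Direct check: xy = 2375 = 5^3 · (19).)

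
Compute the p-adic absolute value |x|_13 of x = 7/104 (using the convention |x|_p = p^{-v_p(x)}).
|7/104|_13 = 13

Step 1 — compute v_13(x) by factoring powers of 13 out of the numerator and denominator: v_13(7/104) = -1. Step 2 — apply |x|_p = p^{-v_p(x)} = 13^{1} = 13.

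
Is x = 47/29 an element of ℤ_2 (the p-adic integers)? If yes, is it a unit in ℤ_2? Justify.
x ∈ ℤ_2^× (unit); v_2(x) = 0

ℤ_2 = {x ∈ ℚ_2 : v_2(x) ≥ 0} and ℤ_2^× = {x ∈ ℤ_2 : v_2(x) = 0}. Here v_2(47/29) = v_2(num) − v_2(den) = 0; compare against these criteria.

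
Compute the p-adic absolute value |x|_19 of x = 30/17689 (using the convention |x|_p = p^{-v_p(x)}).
|30/17689|_19 = 361

Step 1 — compute v_19(x) by factoring powers of 19 out of the numerator and denominator: v_19(30/17689) = -2. Step 2 — apply |x|_p = p^{-v_p(x)} = 19^{2} = 361.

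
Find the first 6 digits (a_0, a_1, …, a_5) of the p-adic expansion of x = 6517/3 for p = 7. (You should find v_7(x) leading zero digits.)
(a_0, …, a_5) = (0, 0, 0, 4, 5, 4)

v_7(6517/3) = 3, so a_0 = ... = a_2 = 0. Factor out: x = 7^3 · u with u = 19/3 a unit in ℤ_7. Expand u iteratively via a_{v+i} = u_i mod 7, u_{i+1} = (u_i − a_{v+i})/7:
  u_0 = 19/3;  a_3 = 4;  u_1 = (u_0 − 4)/7 = 1/3
  u_1 = 1/3;  a_4 = 5;  u_2 = (u_1 − 5)/7 = -2/3
  u_2 = -2/3;  a_5 = 4;  u_3 = (u_2 − 4)/7 = -2/3
Digits: (0, 0, 0, 4, 5, 4).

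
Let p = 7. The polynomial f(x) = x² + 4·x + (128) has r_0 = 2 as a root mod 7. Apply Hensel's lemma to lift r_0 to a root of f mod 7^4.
r_3 = 107 (mod 2401)

Hensel: r_{i+1} = r_i − f(r_i)·(f′(r_i))^{-1} mod 7^{i+2}, f′(x) = 2x + 4. Iterate:
  r_0 = 2 (mod 7)
  r_1 = 9 (mod 49)
  r_2 = 107 (mod 343)
  r_3 = 107 (mod 2401)
Final: r = 107 satisfies f(r) ≡ 0 mod 7^4.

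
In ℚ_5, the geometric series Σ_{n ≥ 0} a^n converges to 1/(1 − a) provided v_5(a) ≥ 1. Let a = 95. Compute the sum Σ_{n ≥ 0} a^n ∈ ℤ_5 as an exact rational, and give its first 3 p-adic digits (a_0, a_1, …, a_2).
Σ a^n = 1/(1 − a) = -1/94;  first 3 digits = (1, 4, 4)

v_5(a) = 1 ≥ 1, so the series converges in ℤ_5 to 1/(1 − a) = 1/(1 − 95) = -1/94. Expand this rational in ℤ_5: compute digits iteratively via d_i = x_i mod 5, x_{i+1} = (x_i − d_i)/5. The first 3 digits are (1, 4, 4).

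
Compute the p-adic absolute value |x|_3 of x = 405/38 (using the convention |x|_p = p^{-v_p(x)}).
|405/38|_3 = 1/81

Step 1 — compute v_3(x) by factoring powers of 3 out of the numerator and denominator: v_3(405/38) = 4. Step 2 — apply |x|_p = p^{-v_p(x)} = 3^{-4} = 1/81.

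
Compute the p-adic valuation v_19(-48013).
v_19(-48013) = 3

v_19(n) is the largest exponent k such that 19^k divides n. Factor out: -48013 = -19^3 · 7. (Sign doesn't affect v_p.) So v_19(-48013) = 3.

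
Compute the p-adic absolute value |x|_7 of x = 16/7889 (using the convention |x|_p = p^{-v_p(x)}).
|16/7889|_7 = 343

Step 1 — compute v_7(x) by factoring powers of 7 out of the numerator and denominator: v_7(16/7889) = -3. Step 2 — apply |x|_p = p^{-v_p(x)} = 7^{3} = 343.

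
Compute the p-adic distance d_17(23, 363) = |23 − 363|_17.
d_17(23, 363) = 1/17

Step 1 — x − y = 23 − 363 = -340. Step 2 — v_17(-340) = 1 (factor: -340 = −(17^1 · 20); the sign does not affect v_p). Step 3 — |x − y|_17 = 17^{-1} = 1/17.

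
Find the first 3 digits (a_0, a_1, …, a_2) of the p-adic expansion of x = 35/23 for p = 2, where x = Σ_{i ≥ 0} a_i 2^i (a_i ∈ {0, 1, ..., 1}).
(a_0, …, a_2) = (1, 0, 1)

v_2(35/23) = 0 (numerator and denominator both coprime to 2), so x ∈ ℤ_2^×. Compute digits iteratively via a_i = x_i mod 2, x_{i+1} = (x_i − a_i)/2, with x_0 = x:
  x_0 = 35/23;  a_0 = 1;  x_1 = (x_0 − 1)/2 = 6/23
  x_1 = 6/23;  a_1 = 0;  x_2 = (x_1 − 0)/2 = 3/23
  x_2 = 3/23;  a_2 = 1;  x_3 = (x_2 − 1)/2 = -10/23
Digits: (1, 0, 1).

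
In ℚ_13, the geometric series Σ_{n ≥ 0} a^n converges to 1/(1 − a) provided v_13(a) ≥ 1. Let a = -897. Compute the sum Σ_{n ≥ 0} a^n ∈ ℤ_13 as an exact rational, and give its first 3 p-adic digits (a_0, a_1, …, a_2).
Σ a^n = 1/(1 − a) = 1/898;  first 3 digits = (1, 9, 10)

v_13(a) = 1 ≥ 1, so the series converges in ℤ_13 to 1/(1 − a) = 1/(1 − (-897)) = 1/898. Expand this rational in ℤ_13: compute digits iteratively via d_i = x_i mod 13, x_{i+1} = (x_i − d_i)/13. The first 3 digits are (1, 9, 10).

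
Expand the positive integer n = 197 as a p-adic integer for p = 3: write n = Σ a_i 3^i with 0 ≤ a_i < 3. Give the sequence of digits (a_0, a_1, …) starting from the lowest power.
(a_0, a_1, …) = (2, 2, 0, 1, 2)

Repeated division by 3 gives the digits low-to-high: 197 = 2 + 2·3^1 + 1·3^3 + 2·3^4. Digit sequence: (2, 2, 0, 1, 2).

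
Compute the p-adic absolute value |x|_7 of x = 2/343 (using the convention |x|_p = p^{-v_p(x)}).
|2/343|_7 = 343

Step 1 — compute v_7(x) by factoring powers of 7 out of the numerator and denominator: v_7(2/343) = -3. Step 2 — apply |x|_p = p^{-v_p(x)} = 7^{3} = 343.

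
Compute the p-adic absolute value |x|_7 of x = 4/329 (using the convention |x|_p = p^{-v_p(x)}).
|4/329|_7 = 7

Step 1 — compute v_7(x) by factoring powers of 7 out of the numerator and denominator: v_7(4/329) = -1. Step 2 — apply |x|_p = p^{-v_p(x)} = 7^{1} = 7.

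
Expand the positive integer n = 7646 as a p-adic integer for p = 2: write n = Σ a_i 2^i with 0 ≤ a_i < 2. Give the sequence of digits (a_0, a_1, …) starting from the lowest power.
(a_0, a_1, …) = (0, 1, 1, 1, 1, 0, 1, 1, 1, 0, 1, 1, 1)

Repeated division by 2 gives the digits low-to-high: 7646 = 1·2^1 + 1·2^2 + 1·2^3 + 1·2^4 + 1·2^6 + 1·2^7 + 1·2^8 + 1·2^10 + 1·2^11 + 1·2^12. Digit sequence: (0, 1, 1, 1, 1, 0, 1, 1, 1, 0, 1, 1, 1).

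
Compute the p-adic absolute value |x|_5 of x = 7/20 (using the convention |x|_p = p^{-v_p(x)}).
|7/20|_5 = 5

Step 1 — compute v_5(x) by factoring powers of 5 out of the numerator and denominator: v_5(7/20) = -1. Step 2 — apply |x|_p = p^{-v_p(x)} = 5^{1} = 5.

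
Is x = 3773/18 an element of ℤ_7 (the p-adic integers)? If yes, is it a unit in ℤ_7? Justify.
x ∈ ℤ_7 but not a unit; v_7(x) = 3 > 0

ℤ_7 = {x ∈ ℚ_7 : v_7(x) ≥ 0} and ℤ_7^× = {x ∈ ℤ_7 : v_7(x) = 0}. Here v_7(3773/18) = v_7(num) − v_7(den) = 3; compare against these criteria.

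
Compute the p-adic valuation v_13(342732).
v_13(342732) = 4

v_13(n) is the largest exponent k such that 13^k divides n. Factor out: 342732 = 13^4 · 12. (Sign doesn't affect v_p.) So v_13(342732) = 4.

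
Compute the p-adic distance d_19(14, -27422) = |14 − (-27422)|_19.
d_19(14, -27422) = 1/6859

Step 1 — x − y = 14 − (-27422) = 27436. Step 2 — v_19(27436) = 3 (factor: 27436 = (19^3 · 4); the sign does not affect v_p). Step 3 — |x − y|_19 = 19^{-3} = 1/6859.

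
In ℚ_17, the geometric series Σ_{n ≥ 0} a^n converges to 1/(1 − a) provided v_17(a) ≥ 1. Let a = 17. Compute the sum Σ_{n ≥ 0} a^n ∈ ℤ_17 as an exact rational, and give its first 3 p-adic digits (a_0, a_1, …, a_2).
Σ a^n = 1/(1 − a) = -1/16;  first 3 digits = (1, 1, 1)

v_17(a) = 1 ≥ 1, so the series converges in ℤ_17 to 1/(1 − a) = 1/(1 − 17) = -1/16. Expand this rational in ℤ_17: compute digits iteratively via d_i = x_i mod 17, x_{i+1} = (x_i − d_i)/17. The first 3 digits are (1, 1, 1).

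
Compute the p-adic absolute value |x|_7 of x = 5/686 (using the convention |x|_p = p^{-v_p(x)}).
|5/686|_7 = 343

Step 1 — compute v_7(x) by factoring powers of 7 out of the numerator and denominator: v_7(5/686) = -3. Step 2 — apply |x|_p = p^{-v_p(x)} = 7^{3} = 343.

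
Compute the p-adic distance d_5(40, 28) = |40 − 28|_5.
d_5(40, 28) = 1

Step 1 — x − y = 40 − 28 = 12. Step 2 — v_5(12) = 0 (factor: 12 = (5^0 · 12); the sign does not affect v_p). Step 3 — |x − y|_5 = 5^{0} = 1.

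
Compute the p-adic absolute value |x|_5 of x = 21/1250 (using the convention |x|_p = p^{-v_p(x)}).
|21/1250|_5 = 625

Step 1 — compute v_5(x) by factoring powers of 5 out of the numerator and denominator: v_5(21/1250) = -4. Step 2 — apply |x|_p = p^{-v_p(x)} = 5^{4} = 625.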